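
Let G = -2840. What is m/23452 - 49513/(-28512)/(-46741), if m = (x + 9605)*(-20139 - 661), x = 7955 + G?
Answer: -713346934766033/54639855072 ≈ -13055.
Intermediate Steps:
x = 5115 (x = 7955 - 2840 = 5115)
m = -306176000 (m = (5115 + 9605)*(-20139 - 661) = 14720*(-20800) = -306176000)
m/23452 - 49513/(-28512)/(-46741) = -306176000/23452 - 49513/(-28512)/(-46741) = -306176000*1/23452 - 49513*(-1/28512)*(-1/46741) = -5888000/451 + (49513/28512)*(-1/46741) = -5888000/451 - 49513/1332679392 = -713346934766033/54639855072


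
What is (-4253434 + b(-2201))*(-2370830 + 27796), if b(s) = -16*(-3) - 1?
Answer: 9965830356158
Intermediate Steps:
b(s) = 47 (b(s) = 48 - 1 = 47)
(-4253434 + b(-2201))*(-2370830 + 27796) = (-4253434 + 47)*(-2370830 + 27796) = -4253387*(-2343034) = 9965830356158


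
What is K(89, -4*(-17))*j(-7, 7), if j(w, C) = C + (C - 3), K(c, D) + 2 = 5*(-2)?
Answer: -132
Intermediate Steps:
K(c, D) = -12 (K(c, D) = -2 + 5*(-2) = -2 - 10 = -12)
j(w, C) = -3 + 2*C (j(w, C) = C + (-3 + C) = -3 + 2*C)
K(89, -4*(-17))*j(-7, 7) = -12*(-3 + 2*7) = -12*(-3 + 14) = -12*11 = -132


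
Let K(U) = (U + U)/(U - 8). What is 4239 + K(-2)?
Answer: 21197/5 ≈ 4239.4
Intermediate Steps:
K(U) = 2*U/(-8 + U) (K(U) = (2*U)/(-8 + U) = 2*U/(-8 + U))
4239 + K(-2) = 4239 + 2*(-2)/(-8 - 2) = 4239 + 2*(-2)/(-10) = 4239 + 2*(-2)*(-1/10) = 4239 + 2/5 = 21197/5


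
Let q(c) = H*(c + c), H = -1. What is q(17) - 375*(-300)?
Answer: 112466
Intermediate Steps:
q(c) = -2*c (q(c) = -(c + c) = -2*c)
q(17) - 375*(-300) = -2*17 - 375*(-300) = -34 + 112500 = 112466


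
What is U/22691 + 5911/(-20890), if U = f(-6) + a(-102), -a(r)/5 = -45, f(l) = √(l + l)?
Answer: -129426251/474014990 + 2*I*√3/22691 ≈ -0.27304 + 0.00015266*I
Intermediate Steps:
f(l) = √2*√l (f(l) = √(2*l) = √2*√l)
a(r) = 225 (a(r) = -5*(-45) = 225)
U = 225 + 2*I*√3 (U = √2*√(-6) + 225 = √2*(I*√6) + 225 = 2*I*√3 + 225 = 225 + 2*I*√3 ≈ 225.0 + 3.4641*I)
U/22691 + 5911/(-20890) = (225 + 2*I*√3)/22691 + 5911/(-20890) = (225 + 2*I*√3)*(1/22691) + 5911*(-1/20890) = (225/22691 + 2*I*√3/22691) - 5911/20890 = -129426251/474014990 + 2*I*√3/22691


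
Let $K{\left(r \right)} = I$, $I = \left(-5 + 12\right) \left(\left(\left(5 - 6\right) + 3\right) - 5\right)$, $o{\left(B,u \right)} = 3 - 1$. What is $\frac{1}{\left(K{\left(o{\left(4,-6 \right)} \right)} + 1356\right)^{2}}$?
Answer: $\frac{1}{1782225} \approx 5.611 \cdot 10^{-7}$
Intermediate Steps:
$o{\left(B,u \right)} = 2$ ($o{\left(B,u \right)} = 3 - 1 = 2$)
$I = -21$ ($I = 7 \left(\left(-1 + 3\right) - 5\right) = 7 \left(2 - 5\right) = 7 \left(-3\right) = -21$)
$K{\left(r \right)} = -21$
$\frac{1}{\left(K{\left(o{\left(4,-6 \right)} \right)} + 1356\right)^{2}} = \frac{1}{\left(-21 + 1356\right)^{2}} = \frac{1}{1335^{2}} = \frac{1}{1782225}$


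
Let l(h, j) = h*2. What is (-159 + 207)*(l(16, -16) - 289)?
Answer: -12336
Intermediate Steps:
l(h, j) = 2*h
(-159 + 207)*(l(16, -16) - 289) = (-159 + 207)*(2*16 - 289) = 48*(32 - 289) = 48*(-257) = -12336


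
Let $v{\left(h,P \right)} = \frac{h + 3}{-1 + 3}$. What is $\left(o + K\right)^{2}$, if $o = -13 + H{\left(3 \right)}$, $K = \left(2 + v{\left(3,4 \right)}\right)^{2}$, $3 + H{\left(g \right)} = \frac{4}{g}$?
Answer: $\frac{961}{9} \approx 106.78$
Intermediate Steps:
$v{\left(h,P \right)} = \frac{3}{2} + \frac{h}{2}$ ($v{\left(h,P \right)} = \frac{3 + h}{2} = \left(3 + h\right) \frac{1}{2} = \frac{3}{2} + \frac{h}{2}$)
$H{\left(g \right)} = -3 + \frac{4}{g}$
$K = 25$ ($K = \left(2 + \left(\frac{3}{2} + \frac{1}{2} \cdot 3\right)\right)^{2} = \left(2 + \left(\frac{3}{2} + \frac{3}{2}\right)\right)^{2} = \left(2 + 3\right)^{2} = 5^{2} = 25$)
$o = - \frac{44}{3}$ ($o = -13 - \left(3 - \frac{4}{3}\right) = -13 + \left(-3 + 4 \cdot \frac{1}{3}\right) = -13 + \left(-3 + \frac{4}{3}\right) = -13 - \frac{5}{3} = - \frac{44}{3} \approx -14.667$)
$\left(o + K\right)^{2} = \left(- \frac{44}{3} + 25\right)^{2} = \left(\frac{31}{3}\right)^{2} = \frac{961}{9}$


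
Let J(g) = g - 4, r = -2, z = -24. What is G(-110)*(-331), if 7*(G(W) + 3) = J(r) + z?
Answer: 16881/7 ≈ 2411.6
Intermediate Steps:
J(g) = -4 + g
G(W) = -51/7 (G(W) = -3 + ((-4 - 2) - 24)/7 = -3 + (-6 - 24)/7 = -3 + (⅐)*(-30) = -3 - 30/7 = -51/7)
G(-110)*(-331) = -51/7*(-331) = 16881/7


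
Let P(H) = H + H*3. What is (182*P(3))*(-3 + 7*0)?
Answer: -6552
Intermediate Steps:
P(H) = 4*H (P(H) = H + 3*H = 4*H)
(182*P(3))*(-3 + 7*0) = (182*(4*3))*(-3 + 7*0) = (182*12)*(-3 + 0) = 2184*(-3) = -6552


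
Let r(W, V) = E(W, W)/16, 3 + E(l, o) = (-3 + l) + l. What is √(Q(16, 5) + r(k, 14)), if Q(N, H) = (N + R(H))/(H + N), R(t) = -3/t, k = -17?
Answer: I*√1590/30 ≈ 1.3292*I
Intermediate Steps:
E(l, o) = -6 + 2*l (E(l, o) = -3 + ((-3 + l) + l) = -3 + (-3 + 2*l) = -6 + 2*l)
r(W, V) = -3/8 + W/8 (r(W, V) = (-6 + 2*W)/16 = (-6 + 2*W)*(1/16) = -3/8 + W/8)
Q(N, H) = (N - 3/H)/(H + N)
√(Q(16, 5) + r(k, 14)) = √((-3 + 5*16)/(5*(5 + 16)) + (-3/8 + (⅛)*(-17))) = √((⅕)*(-3 + 80)/21 + (-3/8 - 17/8)) = √((⅕)*(1/21)*77 - 5/2) = √(11/15 - 5/2) = √(-53/30) = I*√1590/30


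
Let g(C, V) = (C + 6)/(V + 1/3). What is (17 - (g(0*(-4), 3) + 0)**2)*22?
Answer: 7568/25 ≈ 302.72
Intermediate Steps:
g(C, V) = (6 + C)/(1/3 + V) (g(C, V) = (6 + C)/(V + 1/3) = (6 + C)/(1/3 + V))
(17 - (g(0*(-4), 3) + 0)**2)*22 = (17 - (3*(6 + 0*(-4))/(1 + 3*3) + 0)**2)*22 = (17 - (3*(6 + 0)/(1 + 9) + 0)**2)*22 = (17 - (3*6/10 + 0)**2)*22 = (17 - (3*(1/10)*6 + 0)**2)*22 = (17 - (9/5 + 0)**2)*22 = (17 - (9/5)**2)*22 = (17 - 1*81/25)*22 = (17 - 81/25)*22 = (344/25)*22 = 7568/25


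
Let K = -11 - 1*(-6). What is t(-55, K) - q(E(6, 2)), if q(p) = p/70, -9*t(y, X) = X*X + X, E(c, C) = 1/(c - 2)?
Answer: -5609/2520 ≈ -2.2258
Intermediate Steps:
K = -5 (K = -11 + 6 = -5)
E(c, C) = 1/(-2 + c)
t(y, X) = -X/9 - X**2/9 (t(y, X) = -(X*X + X)/9 = -(X**2 + X)/9 = -(X + X**2)/9 = -X/9 - X**2/9)
q(p) = p/70 (q(p) = p*(1/70) = p/70)
t(-55, K) - q(E(6, 2)) = -1/9*(-5)*(1 - 5) - 1/(70*(-2 + 6)) = -1/9*(-5)*(-4) - 1/(70*4) = -20/9 - 1/(70*4) = -20/9 - 1*1/280 = -20/9 - 1/280 = -5609/2520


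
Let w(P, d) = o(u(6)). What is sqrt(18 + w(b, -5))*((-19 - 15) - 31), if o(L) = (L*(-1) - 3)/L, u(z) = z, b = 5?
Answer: -65*sqrt(66)/2 ≈ -264.03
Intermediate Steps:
o(L) = (-3 - L)/L (o(L) = (-L - 3)/L = (-3 - L)/L)
w(P, d) = -3/2 (w(P, d) = (-3 - 1*6)/6 = (-3 - 6)/6 = (1/6)*(-9) = -3/2)
sqrt(18 + w(b, -5))*((-19 - 15) - 31) = sqrt(18 - 3/2)*((-19 - 15) - 31) = sqrt(33/2)*(-34 - 31) = (sqrt(66)/2)*(-65) = -65*sqrt(66)/2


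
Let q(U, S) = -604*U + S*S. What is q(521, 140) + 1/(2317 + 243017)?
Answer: -72394138055/245334 ≈ -2.9508e+5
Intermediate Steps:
q(U, S) = S**2 - 604*U (q(U, S) = -604*U + S**2 = S**2 - 604*U)
q(521, 140) + 1/(2317 + 243017) = (140**2 - 604*521) + 1/(2317 + 243017) = (19600 - 314684) + 1/245334 = -295084 + 1/245334 = -72394138055/245334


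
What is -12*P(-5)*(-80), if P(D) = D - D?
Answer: 0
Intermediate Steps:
P(D) = 0
-12*P(-5)*(-80) = -12*0*(-80) = 0*(-80) = 0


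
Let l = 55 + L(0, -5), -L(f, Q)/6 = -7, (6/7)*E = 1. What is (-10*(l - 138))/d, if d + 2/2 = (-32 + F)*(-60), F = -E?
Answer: 410/1989 ≈ 0.20613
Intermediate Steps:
E = 7/6 (E = (7/6)*1 = 7/6 ≈ 1.1667)
L(f, Q) = 42 (L(f, Q) = -6*(-7) = 42)
l = 97 (l = 55 + 42 = 97)
F = -7/6 (F = -1*7/6 = -7/6 ≈ -1.1667)
d = 1989 (d = -1 + (-32 - 7/6)*(-60) = -1 - 199/6*(-60) = -1 + 1990 = 1989)
(-10*(l - 138))/d = -10*(97 - 138)/1989 = -10*(-41)*(1/1989) = 410*(1/1989) = 410/1989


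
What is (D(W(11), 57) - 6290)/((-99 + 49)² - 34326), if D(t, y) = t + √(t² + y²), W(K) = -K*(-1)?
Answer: 6279/31826 - √3370/31826 ≈ 0.19547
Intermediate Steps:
W(K) = K
(D(W(11), 57) - 6290)/((-99 + 49)² - 34326) = ((11 + √(11² + 57²)) - 6290)/((-99 + 49)² - 34326) = ((11 + √(121 + 3249)) - 6290)/((-50)² - 34326) = ((11 + √3370) - 6290)/(2500 - 34326) = (-6279 + √3370)/(-31826) = (-6279 + √3370)*(-1/31826) = 6279/31826 - √3370/31826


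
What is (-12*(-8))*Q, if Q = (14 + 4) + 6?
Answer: 2304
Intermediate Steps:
Q = 24 (Q = 18 + 6 = 24)
(-12*(-8))*Q = -12*(-8)*24 = 96*24 = 2304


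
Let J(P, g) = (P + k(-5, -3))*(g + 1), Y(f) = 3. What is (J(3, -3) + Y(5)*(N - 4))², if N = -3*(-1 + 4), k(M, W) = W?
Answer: 1521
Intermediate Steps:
N = -9 (N = -3*3 = -9)
J(P, g) = (1 + g)*(-3 + P) (J(P, g) = (P - 3)*(g + 1) = (-3 + P)*(1 + g) = (1 + g)*(-3 + P))
(J(3, -3) + Y(5)*(N - 4))² = ((-3 + 3 - 3*(-3) + 3*(-3)) + 3*(-9 - 4))² = ((-3 + 3 + 9 - 9) + 3*(-13))² = (0 - 39)² = (-39)² = 1521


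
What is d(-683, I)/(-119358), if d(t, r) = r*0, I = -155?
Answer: 0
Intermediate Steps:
d(t, r) = 0
d(-683, I)/(-119358) = 0/(-119358) = 0*(-1/119358) = 0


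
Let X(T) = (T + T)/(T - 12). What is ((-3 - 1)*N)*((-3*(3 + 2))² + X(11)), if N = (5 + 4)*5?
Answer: -36540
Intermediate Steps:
N = 45 (N = 9*5 = 45)
X(T) = 2*T/(-12 + T) (X(T) = (2*T)/(-12 + T) = 2*T/(-12 + T))
((-3 - 1)*N)*((-3*(3 + 2))² + X(11)) = ((-3 - 1)*45)*((-3*(3 + 2))² + 2*11/(-12 + 11)) = (-4*45)*((-3*5)² + 2*11/(-1)) = -180*((-15)² + 2*11*(-1)) = -180*(225 - 22) = -180*203 = -36540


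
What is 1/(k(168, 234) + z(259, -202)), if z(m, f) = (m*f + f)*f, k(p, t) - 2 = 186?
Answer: 1/10609228 ≈ 9.4258e-8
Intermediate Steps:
k(p, t) = 188 (k(p, t) = 2 + 186 = 188)
z(m, f) = f*(f + f*m) (z(m, f) = (f*m + f)*f = (f + f*m)*f = f*(f + f*m))
1/(k(168, 234) + z(259, -202)) = 1/(188 + (-202)²*(1 + 259)) = 1/(188 + 40804*260) = 1/(188 + 10609040) = 1/10609228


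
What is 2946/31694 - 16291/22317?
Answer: -225290536/353657499 ≈ -0.63703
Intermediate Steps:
2946/31694 - 16291/22317 = 2946*(1/31694) - 16291*1/22317 = 1473/15847 - 16291/22317 = -225290536/353657499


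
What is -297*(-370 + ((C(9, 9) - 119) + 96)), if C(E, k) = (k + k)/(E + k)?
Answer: 116424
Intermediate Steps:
C(E, k) = 2*k/(E + k) (C(E, k) = (2*k)/(E + k) = 2*k/(E + k))
-297*(-370 + ((C(9, 9) - 119) + 96)) = -297*(-370 + ((2*9/(9 + 9) - 119) + 96)) = -297*(-370 + ((2*9/18 - 119) + 96)) = -297*(-370 + ((2*9*(1/18) - 119) + 96)) = -297*(-370 + ((1 - 119) + 96)) = -297*(-370 + (-118 + 96)) = -297*(-370 - 22) = -297*(-392) = 116424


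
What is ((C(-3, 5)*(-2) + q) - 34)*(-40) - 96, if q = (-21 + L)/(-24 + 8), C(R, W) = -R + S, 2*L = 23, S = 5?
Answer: 7521/4 ≈ 1880.3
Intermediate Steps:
L = 23/2 (L = (½)*23 = 23/2 ≈ 11.500)
C(R, W) = 5 - R (C(R, W) = -R + 5 = 5 - R)
q = 19/32 (q = (-21 + 23/2)/(-24 + 8) = -19/2/(-16) = -19/2*(-1/16) = 19/32 ≈ 0.59375)
((C(-3, 5)*(-2) + q) - 34)*(-40) - 96 = (((5 - 1*(-3))*(-2) + 19/32) - 34)*(-40) - 96 = (((5 + 3)*(-2) + 19/32) - 34)*(-40) - 96 = ((8*(-2) + 19/32) - 34)*(-40) - 96 = ((-16 + 19/32) - 34)*(-40) - 96 = (-493/32 - 34)*(-40) - 96 = -1581/32*(-40) - 96 = 7905/4 - 96 = 7521/4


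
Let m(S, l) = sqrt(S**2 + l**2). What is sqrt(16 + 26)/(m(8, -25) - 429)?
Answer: -33*sqrt(42)/14104 - sqrt(28938)/183352 ≈ -0.016091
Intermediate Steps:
sqrt(16 + 26)/(m(8, -25) - 429) = sqrt(16 + 26)/(sqrt(8**2 + (-25)**2) - 429) = sqrt(42)/(sqrt(64 + 625) - 429) = sqrt(42)/(sqrt(689) - 429) = sqrt(42)/(-429 + sqrt(689))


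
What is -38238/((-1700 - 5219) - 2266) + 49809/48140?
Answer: 459654597/88433180 ≈ 5.1978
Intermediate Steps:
-38238/((-1700 - 5219) - 2266) + 49809/48140 = -38238/(-6919 - 2266) + 49809*(1/48140) = -38238/(-9185) + 49809/48140 = -38238*(-1/9185) + 49809/48140 = 38238/9185 + 49809/48140 = 459654597/88433180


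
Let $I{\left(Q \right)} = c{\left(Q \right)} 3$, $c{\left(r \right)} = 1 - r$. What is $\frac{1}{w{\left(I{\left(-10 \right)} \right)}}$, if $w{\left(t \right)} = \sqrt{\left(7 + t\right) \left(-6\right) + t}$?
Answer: $- \frac{i \sqrt{23}}{69} \approx - 0.069505 i$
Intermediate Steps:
$I{\left(Q \right)} = 3 - 3 Q$ ($I{\left(Q \right)} = \left(1 - Q\right) 3 = 3 - 3 Q$)
$w{\left(t \right)} = \sqrt{-42 - 5 t}$ ($w{\left(t \right)} = \sqrt{\left(-42 - 6 t\right) + t} = \sqrt{-42 - 5 t}$)
$\frac{1}{w{\left(I{\left(-10 \right)} \right)}} = \frac{1}{\sqrt{-42 - 5 \left(3 - -30\right)}} = \frac{1}{\sqrt{-42 - 5 \left(3 + 30\right)}} = \frac{1}{\sqrt{-42 - 165}} = \frac{1}{\sqrt{-207}} = \frac{1}{3 i \sqrt{23}} = - \frac{i \sqrt{23}}{69}$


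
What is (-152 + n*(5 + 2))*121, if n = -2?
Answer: -20086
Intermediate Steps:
(-152 + n*(5 + 2))*121 = (-152 - 2*(5 + 2))*121 = (-152 - 2*7)*121 = (-152 - 14)*121 = -166*121 = -20086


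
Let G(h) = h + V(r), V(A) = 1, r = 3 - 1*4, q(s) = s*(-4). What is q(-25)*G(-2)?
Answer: -100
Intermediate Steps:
q(s) = -4*s
r = -1 (r = 3 - 4 = -1)
G(h) = 1 + h (G(h) = h + 1 = 1 + h)
q(-25)*G(-2) = (-4*(-25))*(1 - 2) = 100*(-1) = -100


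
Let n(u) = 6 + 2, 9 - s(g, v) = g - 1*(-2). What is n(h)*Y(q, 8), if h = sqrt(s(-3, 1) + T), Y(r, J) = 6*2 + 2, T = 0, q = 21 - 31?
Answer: 112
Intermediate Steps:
q = -10
s(g, v) = 7 - g (s(g, v) = 9 - (g - 1*(-2)) = 9 - (g + 2) = 9 - (2 + g) = 9 + (-2 - g) = 7 - g)
Y(r, J) = 14 (Y(r, J) = 12 + 2 = 14)
h = sqrt(10) (h = sqrt((7 - 1*(-3)) + 0) = sqrt((7 + 3) + 0) = sqrt(10 + 0) = sqrt(10) ≈ 3.1623)
n(u) = 8
n(h)*Y(q, 8) = 8*14 = 112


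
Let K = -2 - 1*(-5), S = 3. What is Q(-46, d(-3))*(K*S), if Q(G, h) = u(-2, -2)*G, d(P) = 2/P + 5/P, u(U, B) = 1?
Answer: -414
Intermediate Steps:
K = 3 (K = -2 + 5 = 3)
d(P) = 7/P
Q(G, h) = G (Q(G, h) = 1*G = G)
Q(-46, d(-3))*(K*S) = -138*3 = -46*9 = -414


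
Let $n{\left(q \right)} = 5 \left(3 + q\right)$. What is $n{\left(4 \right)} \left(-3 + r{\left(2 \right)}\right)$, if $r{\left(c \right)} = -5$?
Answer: $-280$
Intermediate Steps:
$n{\left(q \right)} = 15 + 5 q$
$n{\left(4 \right)} \left(-3 + r{\left(2 \right)}\right) = \left(15 + 5 \cdot 4\right) \left(-3 - 5\right) = \left(15 + 20\right) \left(-8\right) = 35 \left(-8\right) = -280$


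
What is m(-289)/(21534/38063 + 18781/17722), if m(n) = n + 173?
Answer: -78248088376/1096486751 ≈ -71.363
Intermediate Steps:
m(n) = 173 + n
m(-289)/(21534/38063 + 18781/17722) = (173 - 289)/(21534/38063 + 18781/17722) = -116/(21534*(1/38063) + 18781*(1/17722)) = -116/(21534/38063 + 18781/17722) = -116/1096486751/674552486 = -116*674552486/1096486751 = -78248088376/1096486751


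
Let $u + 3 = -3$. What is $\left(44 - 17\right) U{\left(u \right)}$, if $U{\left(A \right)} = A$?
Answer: $-162$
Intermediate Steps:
$u = -6$ ($u = -3 - 3 = -6$)
$\left(44 - 17\right) U{\left(u \right)} = \left(44 - 17\right) \left(-6\right) = 27 \left(-6\right) = -162$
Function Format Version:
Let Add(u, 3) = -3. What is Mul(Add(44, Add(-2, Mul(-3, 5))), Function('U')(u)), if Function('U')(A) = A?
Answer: -162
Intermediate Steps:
u = -6 (u = Add(-3, -3) = -6)
Mul(Add(44, Add(-2, Mul(-3, 5))), Function('U')(u)) = Mul(Add(44, Add(-2, Mul(-3, 5))), -6) = Mul(Add(44, Add(-2, -15)), -6) = Mul(Add(44, -17), -6) = Mul(27, -6) = -162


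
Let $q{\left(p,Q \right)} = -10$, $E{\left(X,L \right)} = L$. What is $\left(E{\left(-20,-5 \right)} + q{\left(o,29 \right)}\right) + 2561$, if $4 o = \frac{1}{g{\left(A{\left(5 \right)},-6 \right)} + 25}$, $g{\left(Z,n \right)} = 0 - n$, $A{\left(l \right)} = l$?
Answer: $2546$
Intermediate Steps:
$g{\left(Z,n \right)} = - n$
$o = \frac{1}{124}$ ($o = \frac{1}{4 \left(\left(-1\right) \left(-6\right) + 25\right)} = \frac{1}{4 \left(6 + 25\right)} = \frac{1}{4 \cdot 31} = \frac{1}{4} \cdot \frac{1}{31} = \frac{1}{124} \approx 0.0080645$)
$\left(E{\left(-20,-5 \right)} + q{\left(o,29 \right)}\right) + 2561 = \left(-5 - 10\right) + 2561 = -15 + 2561 = 2546$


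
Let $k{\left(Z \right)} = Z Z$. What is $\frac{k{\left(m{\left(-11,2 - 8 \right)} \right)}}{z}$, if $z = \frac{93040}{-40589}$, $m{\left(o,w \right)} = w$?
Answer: $- \frac{365301}{23260} \approx -15.705$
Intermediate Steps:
$k{\left(Z \right)} = Z^{2}$
$z = - \frac{93040}{40589}$ ($z = 93040 \left(- \frac{1}{40589}\right) = - \frac{93040}{40589} \approx -2.2922$)
$\frac{k{\left(m{\left(-11,2 - 8 \right)} \right)}}{z} = \frac{\left(2 - 8\right)^{2}}{- \frac{93040}{40589}} = \left(2 - 8\right)^{2} \left(- \frac{40589}{93040}\right) = \left(-6\right)^{2} \left(- \frac{40589}{93040}\right) = 36 \left(- \frac{40589}{93040}\right) = - \frac{365301}{23260}$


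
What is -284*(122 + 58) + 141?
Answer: -50979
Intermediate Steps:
-284*(122 + 58) + 141 = -284*180 + 141 = -51120 + 141 = -50979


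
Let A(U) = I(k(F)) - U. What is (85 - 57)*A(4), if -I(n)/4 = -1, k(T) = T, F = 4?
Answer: 0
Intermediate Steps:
I(n) = 4 (I(n) = -4*(-1) = 4)
A(U) = 4 - U
(85 - 57)*A(4) = (85 - 57)*(4 - 1*4) = 28*(4 - 4) = 28*0 = 0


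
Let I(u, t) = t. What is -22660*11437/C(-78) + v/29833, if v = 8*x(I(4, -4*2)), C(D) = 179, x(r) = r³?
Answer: -7731593209044/5340107 ≈ -1.4478e+6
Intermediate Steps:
v = -4096 (v = 8*(-4*2)³ = 8*(-8)³ = 8*(-512) = -4096)
-22660*11437/C(-78) + v/29833 = -22660/(179/11437) - 4096/29833 = -22660/(179*(1/11437)) - 4096*1/29833 = -22660/179/11437 - 4096/29833 = -22660*11437/179 - 4096/29833 = -259162420/179 - 4096/29833 = -7731593209044/5340107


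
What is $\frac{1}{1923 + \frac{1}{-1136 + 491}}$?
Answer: $\frac{645}{1240334} \approx 0.00052002$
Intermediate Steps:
$\frac{1}{1923 + \frac{1}{-1136 + 491}} = \frac{1}{1923 + \frac{1}{-645}} = \frac{1}{1923 - \frac{1}{645}} = \frac{1}{\frac{1240334}{645}} = \frac{645}{1240334}$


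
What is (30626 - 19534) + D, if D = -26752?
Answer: -15660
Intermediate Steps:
(30626 - 19534) + D = (30626 - 19534) - 26752 = 11092 - 26752 = -15660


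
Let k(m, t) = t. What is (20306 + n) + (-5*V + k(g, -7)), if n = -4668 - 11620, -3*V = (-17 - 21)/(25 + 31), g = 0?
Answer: 336829/84 ≈ 4009.9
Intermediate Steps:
V = 19/84 (V = -(-17 - 21)/(3*(25 + 31)) = -(-38)/(3*56) = -⅓*(-19/28) = 19/84 ≈ 0.22619)
n = -16288
(20306 + n) + (-5*V + k(g, -7)) = (20306 - 16288) + (-5*19/84 - 7) = 4018 + (-95/84 - 7) = 4018 - 683/84 = 336829/84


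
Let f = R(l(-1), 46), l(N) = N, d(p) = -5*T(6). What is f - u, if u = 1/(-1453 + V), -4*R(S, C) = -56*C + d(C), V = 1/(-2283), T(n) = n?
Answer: 2161158083/3317200 ≈ 651.50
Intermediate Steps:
V = -1/2283 ≈ -0.00043802
d(p) = -30 (d(p) = -5*6 = -30)
R(S, C) = 15/2 + 14*C (R(S, C) = -(-56*C - 30)/4 = -(-30 - 56*C)/4 = 15/2 + 14*C)
f = 1303/2 (f = 15/2 + 14*46 = 15/2 + 644 = 1303/2 ≈ 651.50)
u = -2283/3317200 (u = 1/(-1453 - 1/2283) = 1/(-3317200/2283) = -2283/3317200 ≈ -0.00068823)
f - u = 1303/2 - 1*(-2283/3317200) = 1303/2 + 2283/3317200 = 2161158083/3317200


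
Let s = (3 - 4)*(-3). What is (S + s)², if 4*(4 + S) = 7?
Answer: 9/16 ≈ 0.56250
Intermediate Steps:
S = -9/4 (S = -4 + (¼)*7 = -4 + 7/4 = -9/4 ≈ -2.2500)
s = 3 (s = -1*(-3) = 3)
(S + s)² = (-9/4 + 3)² = (¾)² = 9/16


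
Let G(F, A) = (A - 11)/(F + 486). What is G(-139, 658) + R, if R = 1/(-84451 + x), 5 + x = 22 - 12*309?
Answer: 57027527/30585274 ≈ 1.8645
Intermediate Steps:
x = -3691 (x = -5 + (22 - 12*309) = -5 + (22 - 3708) = -5 - 3686 = -3691)
G(F, A) = (-11 + A)/(486 + F)
R = -1/88142 (R = 1/(-84451 - 3691) = 1/(-88142) = -1/88142 ≈ -1.1345e-5)
G(-139, 658) + R = (-11 + 658)/(486 - 139) - 1/88142 = 647/347 - 1/88142 = 57027527/30585274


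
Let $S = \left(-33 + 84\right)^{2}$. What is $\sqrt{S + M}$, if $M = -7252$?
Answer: $i \sqrt{4651} \approx 68.198 i$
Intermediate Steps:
$S = 2601$ ($S = 51^{2} = 2601$)
$\sqrt{S + M} = \sqrt{2601 - 7252} = \sqrt{-4651} = i \sqrt{4651}$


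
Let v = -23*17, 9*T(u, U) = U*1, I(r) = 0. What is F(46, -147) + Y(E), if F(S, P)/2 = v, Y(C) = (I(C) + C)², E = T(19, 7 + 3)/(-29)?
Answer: -53270522/68121 ≈ -782.00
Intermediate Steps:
T(u, U) = U/9 (T(u, U) = (U*1)/9 = U/9)
E = -10/261 (E = ((7 + 3)/9)/(-29) = ((⅑)*10)*(-1/29) = (10/9)*(-1/29) = -10/261 ≈ -0.038314)
v = -391
Y(C) = C² (Y(C) = (0 + C)² = C²)
F(S, P) = -782 (F(S, P) = 2*(-391) = -782)
F(46, -147) + Y(E) = -782 + (-10/261)² = -782 + 100/68121 = -53270522/68121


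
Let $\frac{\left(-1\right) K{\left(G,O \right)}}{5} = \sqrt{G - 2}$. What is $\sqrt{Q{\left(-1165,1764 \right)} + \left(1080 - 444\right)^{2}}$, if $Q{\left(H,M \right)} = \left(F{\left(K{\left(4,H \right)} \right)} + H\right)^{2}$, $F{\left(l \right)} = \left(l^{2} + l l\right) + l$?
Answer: $\sqrt{1538771 + 10650 \sqrt{2}} \approx 1246.5$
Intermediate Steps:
$K{\left(G,O \right)} = - 5 \sqrt{-2 + G}$ ($K{\left(G,O \right)} = - 5 \sqrt{G - 2} = - 5 \sqrt{-2 + G}$)
$F{\left(l \right)} = l + 2 l^{2}$ ($F{\left(l \right)} = \left(l^{2} + l^{2}\right) + l = 2 l^{2} + l = l + 2 l^{2}$)
$Q{\left(H,M \right)} = \left(H - 5 \sqrt{2} \left(1 - 10 \sqrt{2}\right)\right)^{2}$ ($Q{\left(H,M \right)} = \left(- 5 \sqrt{-2 + 4} \left(1 + 2 \left(- 5 \sqrt{-2 + 4}\right)\right) + H\right)^{2} = \left(- 5 \sqrt{2} \left(1 + 2 \left(- 5 \sqrt{2}\right)\right) + H\right)^{2} = \left(- 5 \sqrt{2} \left(1 - 10 \sqrt{2}\right) + H\right)^{2} = \left(H - 5 \sqrt{2} \left(1 - 10 \sqrt{2}\right)\right)^{2}$)
$\sqrt{Q{\left(-1165,1764 \right)} + \left(1080 - 444\right)^{2}} = \sqrt{\left(100 - 1165 - 5 \sqrt{2}\right)^{2} + \left(1080 - 444\right)^{2}} = \sqrt{\left(-1065 - 5 \sqrt{2}\right)^{2} + 636^{2}} = \sqrt{\left(-1065 - 5 \sqrt{2}\right)^{2} + 404496} = \sqrt{404496 + \left(-1065 - 5 \sqrt{2}\right)^{2}}$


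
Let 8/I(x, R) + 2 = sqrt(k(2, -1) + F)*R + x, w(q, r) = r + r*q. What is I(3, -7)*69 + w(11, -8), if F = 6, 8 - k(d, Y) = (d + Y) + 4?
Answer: -618/5 ≈ -123.60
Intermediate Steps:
k(d, Y) = 4 - Y - d (k(d, Y) = 8 - ((d + Y) + 4) = 8 - ((Y + d) + 4) = 8 - (4 + Y + d) = 8 + (-4 - Y - d) = 4 - Y - d)
w(q, r) = r + q*r
I(x, R) = 8/(-2 + x + 3*R) (I(x, R) = 8/(-2 + (sqrt((4 - 1*(-1) - 1*2) + 6)*R + x)) = 8/(-2 + (sqrt((4 + 1 - 2) + 6)*R + x)) = 8/(-2 + (sqrt(3 + 6)*R + x)) = 8/(-2 + (sqrt(9)*R + x)) = 8/(-2 + (3*R + x)) = 8/(-2 + (x + 3*R)) = 8/(-2 + x + 3*R))
I(3, -7)*69 + w(11, -8) = (8/(-2 + 3 + 3*(-7)))*69 - 8*(1 + 11) = (8/(-2 + 3 - 21))*69 - 8*12 = (8/(-20))*69 - 96 = (8*(-1/20))*69 - 96 = -2/5*69 - 96 = -138/5 - 96 = -618/5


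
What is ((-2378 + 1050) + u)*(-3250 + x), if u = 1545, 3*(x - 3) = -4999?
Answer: -3198580/3 ≈ -1.0662e+6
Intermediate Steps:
x = -4990/3 (x = 3 + (⅓)*(-4999) = 3 - 4999/3 = -4990/3 ≈ -1663.3)
((-2378 + 1050) + u)*(-3250 + x) = ((-2378 + 1050) + 1545)*(-3250 - 4990/3) = (-1328 + 1545)*(-14740/3) = 217*(-14740/3) = -3198580/3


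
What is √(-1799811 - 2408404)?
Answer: I*√4208215 ≈ 2051.4*I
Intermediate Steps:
√(-1799811 - 2408404) = √(-4208215) = I*√4208215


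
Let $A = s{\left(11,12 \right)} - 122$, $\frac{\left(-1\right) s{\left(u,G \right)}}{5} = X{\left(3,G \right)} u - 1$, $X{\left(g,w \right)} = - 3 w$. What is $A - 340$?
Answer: $1523$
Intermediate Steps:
$s{\left(u,G \right)} = 5 + 15 G u$ ($s{\left(u,G \right)} = - 5 \left(- 3 G u - 1\right) = - 5 \left(-1 - 3 G u\right) = 5 + 15 G u$)
$A = 1863$ ($A = \left(5 + 15 \cdot 12 \cdot 11\right) - 122 = \left(5 + 1980\right) - 122 = 1985 - 122 = 1863$)
$A - 340 = 1863 - 340 = 1523$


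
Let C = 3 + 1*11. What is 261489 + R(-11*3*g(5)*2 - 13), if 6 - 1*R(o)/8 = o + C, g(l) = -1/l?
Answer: 1307117/5 ≈ 2.6142e+5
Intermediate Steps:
C = 14 (C = 3 + 11 = 14)
R(o) = -64 - 8*o (R(o) = 48 - 8*(o + 14) = 48 - 8*(14 + o) = 48 + (-112 - 8*o) = -64 - 8*o)
261489 + R(-11*3*g(5)*2 - 13) = 261489 + (-64 - 8*(-11*3*(-1/5)*2 - 13)) = 261489 + (-64 - 8*(-11*3*(-1*⅕)*2 - 13)) = 261489 + (-64 - 8*(-11*3*(-⅕)*2 - 13)) = 261489 + (-64 - 8*(-(-33)*2/5 - 13)) = 261489 + (-64 - 8*(-11*(-6/5) - 13)) = 261489 + (-64 - 8*(66/5 - 13)) = 261489 + (-64 - 8*⅕) = 261489 + (-64 - 8/5) = 261489 - 328/5 = 1307117/5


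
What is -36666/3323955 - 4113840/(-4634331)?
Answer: 1500477406306/1711589744345 ≈ 0.87666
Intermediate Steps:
-36666/3323955 - 4113840/(-4634331) = -36666*1/3323955 - 4113840*(-1/4634331) = -12222/1107985 + 1371280/1544777 = 1500477406306/1711589744345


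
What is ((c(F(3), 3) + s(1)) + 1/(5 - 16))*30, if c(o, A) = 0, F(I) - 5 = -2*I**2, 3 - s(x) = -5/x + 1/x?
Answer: 2280/11 ≈ 207.27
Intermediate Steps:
s(x) = 3 + 4/x (s(x) = 3 - (-5/x + 1/x) = 3 - (-4)/x = 3 + 4/x)
F(I) = 5 - 2*I**2
((c(F(3), 3) + s(1)) + 1/(5 - 16))*30 = ((0 + (3 + 4/1)) + 1/(5 - 16))*30 = ((0 + (3 + 4*1)) + 1/(-11))*30 = ((0 + (3 + 4)) - 1/11)*30 = ((0 + 7) - 1/11)*30 = (7 - 1/11)*30 = (76/11)*30 = 2280/11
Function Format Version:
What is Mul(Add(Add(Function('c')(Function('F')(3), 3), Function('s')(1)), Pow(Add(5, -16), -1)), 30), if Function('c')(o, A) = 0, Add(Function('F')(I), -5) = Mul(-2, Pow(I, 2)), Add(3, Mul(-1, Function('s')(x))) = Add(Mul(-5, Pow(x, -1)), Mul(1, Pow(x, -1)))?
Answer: Rational(2280, 11) ≈ 207.27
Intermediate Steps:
Function('s')(x) = Add(3, Mul(4, Pow(x, -1))) (Function('s')(x) = Add(3, Mul(-1, Add(Mul(-5, Pow(x, -1)), Mul(1, Pow(x, -1))))) = Add(3, Mul(-1, Add(Mul(-5, Pow(x, -1)), Pow(x, -1)))) = Add(3, Mul(-1, Mul(-4, Pow(x, -1)))) = Add(3, Mul(4, Pow(x, -1))))
Function('F')(I) = Add(5, Mul(-2, Pow(I, 2)))
Mul(Add(Add(Function('c')(Function('F')(3), 3), Function('s')(1)), Pow(Add(5, -16), -1)), 30) = Mul(Add(Add(0, Add(3, Mul(4, Pow(1, -1)))), Pow(Add(5, -16), -1)), 30) = Mul(Add(Add(0, Add(3, Mul(4, 1))), Pow(-11, -1)), 30) = Mul(Add(Add(0, Add(3, 4)), Rational(-1, 11)), 30) = Mul(Add(Add(0, 7), Rational(-1, 11)), 30) = Mul(Add(7, Rational(-1, 11)), 30) = Mul(Rational(76, 11), 30) = Rational(2280, 11)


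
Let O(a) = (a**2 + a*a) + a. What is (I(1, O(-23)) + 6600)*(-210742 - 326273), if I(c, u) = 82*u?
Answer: -49120762050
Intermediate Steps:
O(a) = a + 2*a**2 (O(a) = (a**2 + a**2) + a = 2*a**2 + a = a + 2*a**2)
(I(1, O(-23)) + 6600)*(-210742 - 326273) = (82*(-23*(1 + 2*(-23))) + 6600)*(-210742 - 326273) = (82*(-23*(1 - 46)) + 6600)*(-537015) = (82*(-23*(-45)) + 6600)*(-537015) = (82*1035 + 6600)*(-537015) = (84870 + 6600)*(-537015) = 91470*(-537015) = -49120762050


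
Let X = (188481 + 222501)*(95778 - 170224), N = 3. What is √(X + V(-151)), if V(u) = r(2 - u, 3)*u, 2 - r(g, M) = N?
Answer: I*√30595965821 ≈ 1.7492e+5*I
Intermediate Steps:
r(g, M) = -1 (r(g, M) = 2 - 1*3 = 2 - 3 = -1)
X = -30595965972 (X = 410982*(-74446) = -30595965972)
V(u) = -u
√(X + V(-151)) = √(-30595965972 - 1*(-151)) = √(-30595965972 + 151) = √(-30595965821) = I*√30595965821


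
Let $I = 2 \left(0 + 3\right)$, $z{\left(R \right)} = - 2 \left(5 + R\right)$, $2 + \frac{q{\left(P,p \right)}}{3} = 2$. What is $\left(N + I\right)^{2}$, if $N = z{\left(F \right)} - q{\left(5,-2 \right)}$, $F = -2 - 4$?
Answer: $64$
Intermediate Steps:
$q{\left(P,p \right)} = 0$ ($q{\left(P,p \right)} = -6 + 3 \cdot 2 = -6 + 6 = 0$)
$F = -6$
$z{\left(R \right)} = -10 - 2 R$
$I = 6$ ($I = 2 \cdot 3 = 6$)
$N = 2$ ($N = \left(-10 - -12\right) - 0 = \left(-10 + 12\right) + 0 = 2 + 0 = 2$)
$\left(N + I\right)^{2} = \left(2 + 6\right)^{2} = 8^{2} = 64$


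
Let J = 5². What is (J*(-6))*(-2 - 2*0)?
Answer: 300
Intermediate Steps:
J = 25
(J*(-6))*(-2 - 2*0) = (25*(-6))*(-2 - 2*0) = -150*(-2 + 0) = -150*(-2) = 300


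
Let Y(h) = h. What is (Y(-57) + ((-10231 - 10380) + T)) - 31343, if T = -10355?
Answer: -62366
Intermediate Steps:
(Y(-57) + ((-10231 - 10380) + T)) - 31343 = (-57 + ((-10231 - 10380) - 10355)) - 31343 = (-57 + (-20611 - 10355)) - 31343 = (-57 - 30966) - 31343 = -31023 - 31343 = -62366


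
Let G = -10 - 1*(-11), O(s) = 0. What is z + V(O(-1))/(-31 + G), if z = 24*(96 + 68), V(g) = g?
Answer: 3936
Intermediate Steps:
G = 1 (G = -10 + 11 = 1)
z = 3936 (z = 24*164 = 3936)
z + V(O(-1))/(-31 + G) = 3936 + 0/(-31 + 1) = 3936 + 0/(-30) = 3936 - 1/30*0 = 3936 + 0 = 3936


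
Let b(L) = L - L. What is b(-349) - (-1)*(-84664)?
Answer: -84664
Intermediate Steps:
b(L) = 0
b(-349) - (-1)*(-84664) = 0 - (-1)*(-84664) = 0 - 1*84664 = 0 - 84664 = -84664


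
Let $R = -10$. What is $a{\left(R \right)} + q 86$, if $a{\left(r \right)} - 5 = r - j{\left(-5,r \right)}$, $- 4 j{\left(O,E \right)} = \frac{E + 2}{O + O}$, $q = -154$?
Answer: $- \frac{66244}{5} \approx -13249.0$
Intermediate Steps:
$j{\left(O,E \right)} = - \frac{2 + E}{8 O}$ ($j{\left(O,E \right)} = - \frac{\left(E + 2\right) \frac{1}{O + O}}{4} = - \frac{\left(2 + E\right) \frac{1}{2 O}}{4} = - \frac{\frac{1}{2} \frac{1}{O} \left(2 + E\right)}{4} = - \frac{2 + E}{8 O}$)
$a{\left(r \right)} = \frac{99}{20} + \frac{39 r}{40}$ ($a{\left(r \right)} = 5 + \left(r - \frac{-2 - r}{8 \left(-5\right)}\right) = 5 + \left(r - \frac{1}{8} \left(- \frac{1}{5}\right) \left(-2 - r\right)\right) = 5 + \left(r - \left(\frac{1}{20} + \frac{r}{40}\right)\right) = 5 + \left(- \frac{1}{20} + \frac{39 r}{40}\right) = \frac{99}{20} + \frac{39 r}{40}$)
$a{\left(R \right)} + q 86 = \left(\frac{99}{20} + \frac{39}{40} \left(-10\right)\right) - 13244 = \left(\frac{99}{20} - \frac{39}{4}\right) - 13244 = - \frac{24}{5} - 13244 = - \frac{66244}{5}$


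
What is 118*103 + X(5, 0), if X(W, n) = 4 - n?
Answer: 12158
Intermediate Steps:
118*103 + X(5, 0) = 118*103 + (4 - 1*0) = 12154 + (4 + 0) = 12154 + 4 = 12158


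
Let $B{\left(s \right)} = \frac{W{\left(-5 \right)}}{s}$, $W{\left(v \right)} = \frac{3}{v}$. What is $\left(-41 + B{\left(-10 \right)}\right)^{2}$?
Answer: $\frac{4190209}{2500} \approx 1676.1$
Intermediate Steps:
$B{\left(s \right)} = - \frac{3}{5 s}$ ($B{\left(s \right)} = \frac{3 \frac{1}{-5}}{s} = \frac{3 \left(- \frac{1}{5}\right)}{s} = - \frac{3}{5 s}$)
$\left(-41 + B{\left(-10 \right)}\right)^{2} = \left(-41 - \frac{3}{5 \left(-10\right)}\right)^{2} = \left(-41 - - \frac{3}{50}\right)^{2} = \left(-41 + \frac{3}{50}\right)^{2} = \left(- \frac{2047}{50}\right)^{2} = \frac{4190209}{2500}$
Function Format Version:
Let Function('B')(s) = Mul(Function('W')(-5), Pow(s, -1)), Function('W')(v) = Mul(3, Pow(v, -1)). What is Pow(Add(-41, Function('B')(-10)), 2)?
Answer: Rational(4190209, 2500) ≈ 1676.1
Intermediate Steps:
Function('B')(s) = Mul(Rational(-3, 5), Pow(s, -1)) (Function('B')(s) = Mul(Mul(3, Pow(-5, -1)), Pow(s, -1)) = Mul(Mul(3, Rational(-1, 5)), Pow(s, -1)) = Mul(Rational(-3, 5), Pow(s, -1)))
Pow(Add(-41, Function('B')(-10)), 2) = Pow(Add(-41, Mul(Rational(-3, 5), Pow(-10, -1))), 2) = Pow(Add(-41, Mul(Rational(-3, 5), Rational(-1, 10))), 2) = Pow(Add(-41, Rational(3, 50)), 2) = Pow(Rational(-2047, 50), 2) = Rational(4190209, 2500)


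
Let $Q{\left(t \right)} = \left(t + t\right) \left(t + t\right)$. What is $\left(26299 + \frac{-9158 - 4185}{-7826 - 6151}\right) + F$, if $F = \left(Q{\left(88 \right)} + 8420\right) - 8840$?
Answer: $\frac{794675678}{13977} \approx 56856.0$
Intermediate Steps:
$Q{\left(t \right)} = 4 t^{2}$ ($Q{\left(t \right)} = 2 t 2 t = 4 t^{2}$)
$F = 30556$ ($F = \left(4 \cdot 88^{2} + 8420\right) - 8840 = \left(4 \cdot 7744 + 8420\right) - 8840 = \left(30976 + 8420\right) - 8840 = 39396 - 8840 = 30556$)
$\left(26299 + \frac{-9158 - 4185}{-7826 - 6151}\right) + F = \left(26299 + \frac{-9158 - 4185}{-7826 - 6151}\right) + 30556 = \left(26299 - \frac{13343}{-13977}\right) + 30556 = \left(26299 - - \frac{13343}{13977}\right) + 30556 = \left(26299 + \frac{13343}{13977}\right) + 30556 = \frac{367594466}{13977} + 30556 = \frac{794675678}{13977}$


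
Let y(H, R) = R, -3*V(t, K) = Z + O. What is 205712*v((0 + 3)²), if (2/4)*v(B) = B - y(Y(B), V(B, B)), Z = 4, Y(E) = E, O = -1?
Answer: 4114240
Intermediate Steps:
V(t, K) = -1 (V(t, K) = -(4 - 1)/3 = -⅓*3 = -1)
v(B) = 2 + 2*B (v(B) = 2*(B - 1*(-1)) = 2*(B + 1) = 2*(1 + B) = 2 + 2*B)
205712*v((0 + 3)²) = 205712*(2 + 2*(0 + 3)²) = 205712*(2 + 2*3²) = 205712*(2 + 2*9) = 205712*(2 + 18) = 205712*20 = 4114240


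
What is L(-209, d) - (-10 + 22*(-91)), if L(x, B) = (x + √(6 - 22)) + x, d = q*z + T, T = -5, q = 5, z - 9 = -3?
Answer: 1594 + 4*I ≈ 1594.0 + 4.0*I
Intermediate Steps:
z = 6 (z = 9 - 3 = 6)
d = 25 (d = 5*6 - 5 = 30 - 5 = 25)
L(x, B) = 2*x + 4*I (L(x, B) = (x + √(-16)) + x = (x + 4*I) + x = 2*x + 4*I)
L(-209, d) - (-10 + 22*(-91)) = (2*(-209) + 4*I) - (-10 + 22*(-91)) = (-418 + 4*I) - (-10 - 2002) = (-418 + 4*I) - 1*(-2012) = (-418 + 4*I) + 2012 = 1594 + 4*I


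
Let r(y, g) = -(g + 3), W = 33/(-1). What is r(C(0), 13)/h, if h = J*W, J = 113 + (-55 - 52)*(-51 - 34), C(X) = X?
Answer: 2/37983 ≈ 5.2655e-5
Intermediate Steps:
W = -33 (W = 33*(-1) = -33)
r(y, g) = -3 - g (r(y, g) = -(3 + g) = -3 - g)
J = 9208 (J = 113 - 107*(-85) = 113 + 9095 = 9208)
h = -303864 (h = 9208*(-33) = -303864)
r(C(0), 13)/h = (-3 - 1*13)/(-303864) = (-3 - 13)*(-1/303864) = -16*(-1/303864) = 2/37983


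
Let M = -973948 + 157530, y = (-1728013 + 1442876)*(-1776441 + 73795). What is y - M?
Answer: 485488188920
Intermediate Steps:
y = 485487372502 (y = -285137*(-1702646) = 485487372502)
M = -816418
y - M = 485487372502 - 1*(-816418) = 485487372502 + 816418 = 485488188920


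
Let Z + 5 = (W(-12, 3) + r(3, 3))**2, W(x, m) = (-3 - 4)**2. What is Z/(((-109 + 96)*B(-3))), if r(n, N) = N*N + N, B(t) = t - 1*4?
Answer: 3716/91 ≈ 40.835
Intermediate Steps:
B(t) = -4 + t (B(t) = t - 4 = -4 + t)
W(x, m) = 49 (W(x, m) = (-7)**2 = 49)
r(n, N) = N + N**2 (r(n, N) = N**2 + N = N + N**2)
Z = 3716 (Z = -5 + (49 + 3*(1 + 3))**2 = -5 + (49 + 3*4)**2 = -5 + (49 + 12)**2 = -5 + 61**2 = -5 + 3721 = 3716)
Z/(((-109 + 96)*B(-3))) = 3716/(((-109 + 96)*(-4 - 3))) = 3716/((-13*(-7))) = 3716/91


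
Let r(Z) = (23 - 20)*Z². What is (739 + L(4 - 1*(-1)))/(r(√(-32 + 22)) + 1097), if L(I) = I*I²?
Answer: 864/1067 ≈ 0.80975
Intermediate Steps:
L(I) = I³
r(Z) = 3*Z²
(739 + L(4 - 1*(-1)))/(r(√(-32 + 22)) + 1097) = (739 + (4 - 1*(-1))³)/(3*(√(-32 + 22))² + 1097) = (739 + (4 + 1)³)/(3*(√(-10))² + 1097) = (739 + 5³)/(3*(I*√10)² + 1097) = (739 + 125)/(3*(-10) + 1097) = 864/(-30 + 1097) = 864/1067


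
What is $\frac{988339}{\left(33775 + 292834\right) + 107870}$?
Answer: $\frac{988339}{434479} \approx 2.2748$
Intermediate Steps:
$\frac{988339}{\left(33775 + 292834\right) + 107870} = \frac{988339}{326609 + 107870} = \frac{988339}{434479}$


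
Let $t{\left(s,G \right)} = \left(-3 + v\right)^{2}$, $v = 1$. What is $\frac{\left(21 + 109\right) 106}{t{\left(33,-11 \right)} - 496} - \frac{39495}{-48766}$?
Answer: $- \frac{163140985}{5998218} \approx -27.198$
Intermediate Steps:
$t{\left(s,G \right)} = 4$ ($t{\left(s,G \right)} = \left(-3 + 1\right)^{2} = \left(-2\right)^{2} = 4$)
$\frac{\left(21 + 109\right) 106}{t{\left(33,-11 \right)} - 496} - \frac{39495}{-48766} = \frac{\left(21 + 109\right) 106}{4 - 496} - \frac{39495}{-48766} = \frac{130 \cdot 106}{-492} - - \frac{39495}{48766} = 13780 \left(- \frac{1}{492}\right) + \frac{39495}{48766} = - \frac{3445}{123} + \frac{39495}{48766} = - \frac{163140985}{5998218}$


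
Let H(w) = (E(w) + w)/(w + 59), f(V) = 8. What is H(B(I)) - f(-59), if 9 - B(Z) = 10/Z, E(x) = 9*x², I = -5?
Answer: 54/7 ≈ 7.7143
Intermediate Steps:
B(Z) = 9 - 10/Z
H(w) = (w + 9*w²)/(59 + w) (H(w) = (9*w² + w)/(w + 59) = (w + 9*w²)/(59 + w))
H(B(I)) - f(-59) = (9 - 10/(-5))*(1 + 9*(9 - 10/(-5)))/(59 + (9 - 10/(-5))) - 1*8 = (9 - 10*(-⅕))*(1 + 9*(9 - 10*(-⅕)))/(59 + (9 - 10*(-⅕))) - 8 = (9 + 2)*(1 + 9*(9 + 2))/(59 + (9 + 2)) - 8 = 11*(1 + 9*11)/(59 + 11) - 8 = 11*(1 + 99)/70 - 8 = 11*(1/70)*100 - 8 = 110/7 - 8 = 54/7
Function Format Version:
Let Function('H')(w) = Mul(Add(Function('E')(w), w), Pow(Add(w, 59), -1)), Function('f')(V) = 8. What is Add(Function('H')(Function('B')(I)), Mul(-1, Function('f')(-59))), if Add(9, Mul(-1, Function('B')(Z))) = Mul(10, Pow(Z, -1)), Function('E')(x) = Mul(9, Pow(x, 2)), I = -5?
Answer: Rational(54, 7) ≈ 7.7143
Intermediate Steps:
Function('B')(Z) = Add(9, Mul(-10, Pow(Z, -1))) (Function('B')(Z) = Add(9, Mul(-1, Mul(10, Pow(Z, -1)))) = Add(9, Mul(-10, Pow(Z, -1))))
Function('H')(w) = Mul(Pow(Add(59, w), -1), Add(w, Mul(9, Pow(w, 2)))) (Function('H')(w) = Mul(Add(Mul(9, Pow(w, 2)), w), Pow(Add(w, 59), -1)) = Mul(Add(w, Mul(9, Pow(w, 2))), Pow(Add(59, w), -1)) = Mul(Pow(Add(59, w), -1), Add(w, Mul(9, Pow(w, 2)))))
Add(Function('H')(Function('B')(I)), Mul(-1, Function('f')(-59))) = Add(Mul(Add(9, Mul(-10, Pow(-5, -1))), Pow(Add(59, Add(9, Mul(-10, Pow(-5, -1)))), -1), Add(1, Mul(9, Add(9, Mul(-10, Pow(-5, -1)))))), Mul(-1, 8)) = Add(Mul(Add(9, Mul(-10, Rational(-1, 5))), Pow(Add(59, Add(9, Mul(-10, Rational(-1, 5)))), -1), Add(1, Mul(9, Add(9, Mul(-10, Rational(-1, 5)))))), -8) = Add(Mul(Add(9, 2), Pow(Add(59, Add(9, 2)), -1), Add(1, Mul(9, Add(9, 2)))), -8) = Add(Mul(11, Pow(Add(59, 11), -1), Add(1, Mul(9, 11))), -8) = Add(Mul(11, Pow(70, -1), Add(1, 99)), -8) = Add(Mul(11, Rational(1, 70), 100), -8) = Add(Rational(110, 7), -8) = Rational(54, 7)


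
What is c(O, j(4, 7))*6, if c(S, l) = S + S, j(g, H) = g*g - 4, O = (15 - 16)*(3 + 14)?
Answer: -204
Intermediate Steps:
O = -17 (O = -1*17 = -17)
j(g, H) = -4 + g² (j(g, H) = g² - 4 = -4 + g²)
c(S, l) = 2*S
c(O, j(4, 7))*6 = (2*(-17))*6 = -34*6 = -204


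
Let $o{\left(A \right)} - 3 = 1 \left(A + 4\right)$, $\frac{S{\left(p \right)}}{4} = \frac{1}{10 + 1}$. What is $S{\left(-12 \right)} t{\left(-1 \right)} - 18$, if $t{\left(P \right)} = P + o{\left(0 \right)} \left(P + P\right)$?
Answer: $- \frac{258}{11} \approx -23.455$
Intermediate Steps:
$S{\left(p \right)} = \frac{4}{11}$ ($S{\left(p \right)} = \frac{4}{10 + 1} = \frac{4}{11}$)
$o{\left(A \right)} = 7 + A$ ($o{\left(A \right)} = 3 + 1 \left(A + 4\right) = 3 + 1 \left(4 + A\right) = 3 + \left(4 + A\right) = 7 + A$)
$t{\left(P \right)} = 15 P$ ($t{\left(P \right)} = P + \left(7 + 0\right) \left(P + P\right) = P + 7 \cdot 2 P = P + 14 P = 15 P$)
$S{\left(-12 \right)} t{\left(-1 \right)} - 18 = \frac{4 \cdot 15 \left(-1\right)}{11} - 18 = \frac{4}{11} \left(-15\right) - 18 = - \frac{60}{11} - 18 = - \frac{258}{11}$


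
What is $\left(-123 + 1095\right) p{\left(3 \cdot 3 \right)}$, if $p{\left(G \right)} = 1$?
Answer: $972$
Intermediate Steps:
$\left(-123 + 1095\right) p{\left(3 \cdot 3 \right)} = \left(-123 + 1095\right) 1 = 972 \cdot 1 = 972$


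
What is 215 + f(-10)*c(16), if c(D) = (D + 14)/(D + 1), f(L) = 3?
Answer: 3745/17 ≈ 220.29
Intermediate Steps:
c(D) = (14 + D)/(1 + D)
215 + f(-10)*c(16) = 215 + 3*((14 + 16)/(1 + 16)) = 215 + 3*(30/17) = 215 + 90/17 = 3745/17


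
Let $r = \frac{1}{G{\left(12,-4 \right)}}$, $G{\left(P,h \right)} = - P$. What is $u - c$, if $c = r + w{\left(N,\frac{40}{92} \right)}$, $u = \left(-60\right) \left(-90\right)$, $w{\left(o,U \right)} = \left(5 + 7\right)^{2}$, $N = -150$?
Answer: $\frac{63073}{12} \approx 5256.1$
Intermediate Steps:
$w{\left(o,U \right)} = 144$ ($w{\left(o,U \right)} = 12^{2} = 144$)
$r = - \frac{1}{12}$ ($r = \frac{1}{\left(-1\right) 12} = \frac{1}{-12} = - \frac{1}{12} \approx -0.083333$)
$u = 5400$
$c = \frac{1727}{12}$ ($c = - \frac{1}{12} + 144 = \frac{1727}{12} \approx 143.92$)
$u - c = 5400 - \frac{1727}{12} = \frac{63073}{12}$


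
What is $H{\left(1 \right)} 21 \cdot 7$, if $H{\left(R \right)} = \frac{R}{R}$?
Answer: $147$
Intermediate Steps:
$H{\left(R \right)} = 1$
$H{\left(1 \right)} 21 \cdot 7 = 1 \cdot 21 \cdot 7 = 21 \cdot 7 = 147$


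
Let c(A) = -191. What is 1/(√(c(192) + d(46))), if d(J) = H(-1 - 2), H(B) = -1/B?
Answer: -I*√429/286 ≈ -0.072421*I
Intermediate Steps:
d(J) = ⅓ (d(J) = -1/(-1 - 2) = -1/(-3) = -1*(-⅓) = ⅓)
1/(√(c(192) + d(46))) = 1/(√(-191 + ⅓)) = 1/(√(-572/3)) = 1/(2*I*√429/3) = -I*√429/286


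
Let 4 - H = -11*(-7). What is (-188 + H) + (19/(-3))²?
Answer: -1988/9 ≈ -220.89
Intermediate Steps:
H = -73 (H = 4 - (-11)*(-7) = 4 - 1*77 = 4 - 77 = -73)
(-188 + H) + (19/(-3))² = (-188 - 73) + (19/(-3))² = -261 + (19*(-⅓))² = -261 + (-19/3)² = -261 + 361/9 = -1988/9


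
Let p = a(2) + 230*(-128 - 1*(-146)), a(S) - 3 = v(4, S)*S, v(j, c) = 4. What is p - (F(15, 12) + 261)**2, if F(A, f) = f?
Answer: -70378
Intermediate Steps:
a(S) = 3 + 4*S
p = 4151 (p = (3 + 4*2) + 230*(-128 - 1*(-146)) = (3 + 8) + 230*(-128 + 146) = 11 + 230*18 = 11 + 4140 = 4151)
p - (F(15, 12) + 261)**2 = 4151 - (12 + 261)**2 = 4151 - 1*273**2 = 4151 - 1*74529 = 4151 - 74529 = -70378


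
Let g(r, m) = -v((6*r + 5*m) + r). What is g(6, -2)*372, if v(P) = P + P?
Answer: -23808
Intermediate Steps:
v(P) = 2*P
g(r, m) = -14*r - 10*m (g(r, m) = -2*((6*r + 5*m) + r) = -2*((5*m + 6*r) + r) = -2*(5*m + 7*r) = -(10*m + 14*r) = -14*r - 10*m)
g(6, -2)*372 = (-14*6 - 10*(-2))*372 = (-84 + 20)*372 = -64*372 = -23808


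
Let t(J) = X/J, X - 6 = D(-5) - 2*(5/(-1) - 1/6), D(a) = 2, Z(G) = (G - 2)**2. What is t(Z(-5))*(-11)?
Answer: -605/147 ≈ -4.1156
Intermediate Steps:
Z(G) = (-2 + G)**2
X = 55/3 (X = 6 + (2 - 2*(5/(-1) - 1/6)) = 6 + (2 - 2*(5*(-1) - 1*1/6)) = 6 + (2 - 2*(-5 - 1/6)) = 6 + (2 - 2*(-31/6)) = 6 + (2 + 31/3) = 6 + 37/3 = 55/3 ≈ 18.333)
t(J) = 55/(3*J)
t(Z(-5))*(-11) = (55/(3*((-2 - 5)**2)))*(-11) = (55/(3*((-7)**2)))*(-11) = ((55/3)/49)*(-11) = ((55/3)*(1/49))*(-11) = (55/147)*(-11) = -605/147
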